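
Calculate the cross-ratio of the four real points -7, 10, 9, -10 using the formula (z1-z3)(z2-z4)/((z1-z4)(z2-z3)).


Step 1: (z1-z3)(z2-z4) = (-16) * 20 = -320
Step 2: (z1-z4)(z2-z3) = 3 * 1 = 3
Step 3: Cross-ratio = -320/3 = -320/3

-320/3


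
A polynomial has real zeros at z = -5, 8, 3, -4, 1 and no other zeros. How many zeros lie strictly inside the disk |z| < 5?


Step 1: Check each root:
  z = -5: |-5| = 5 >= 5
  z = 8: |8| = 8 >= 5
  z = 3: |3| = 3 < 5
  z = -4: |-4| = 4 < 5
  z = 1: |1| = 1 < 5
Step 2: Count = 3

3


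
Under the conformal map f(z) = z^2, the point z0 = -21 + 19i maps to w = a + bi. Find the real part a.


Step 1: z0 = -21 + 19i
Step 2: z0^2 = (-21)^2 - 19^2 - 798i
Step 3: real part = 441 - 361 = 80

80


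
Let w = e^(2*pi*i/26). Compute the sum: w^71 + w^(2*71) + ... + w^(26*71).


Step 1: The sum sum_{j=1}^{n} w^(k*j) equals n if n | k, else 0.
Step 2: Here n = 26, k = 71
Step 3: Does n divide k? 26 | 71 -> False
Step 4: Sum = 0

0


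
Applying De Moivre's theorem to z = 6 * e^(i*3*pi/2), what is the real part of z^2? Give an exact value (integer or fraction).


Step 1: By De Moivre's theorem, z^2 = 6^2 * e^(i*2*3*pi/2) = 36 * (cos(3*pi) + i*sin(3*pi))
Step 2: |z|^2 = 6^2 = 36
Step 3: Reduce the angle mod 2*pi: 3*pi - 2*pi = pi
Step 4: cos(pi) = -1
Step 5: Re(z^2) = 36 * (-1) = -36

-36


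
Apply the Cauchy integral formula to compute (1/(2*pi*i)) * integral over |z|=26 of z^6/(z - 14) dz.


Step 1: f(z) = z^6, a = 14 is inside |z| = 26
Step 2: By Cauchy integral formula: (1/(2pi*i)) * integral = f(a)
Step 3: f(14) = 14^6 = 7529536

7529536


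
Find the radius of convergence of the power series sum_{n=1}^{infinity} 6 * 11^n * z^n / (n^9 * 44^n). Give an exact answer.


Step 1: General term a_n = 6 * 11^n / (n^9 * 44^n)
Step 2: By the root test, |a_n|^(1/n) = 6^(1/n) * 11 / (n^(9/n) * 44) -> 11/44 as n -> infinity (since 6^(1/n) -> 1 and n^(9/n) -> 1)
Step 3: R = 1/lim|a_n|^(1/n) = 44/11 = 4

4


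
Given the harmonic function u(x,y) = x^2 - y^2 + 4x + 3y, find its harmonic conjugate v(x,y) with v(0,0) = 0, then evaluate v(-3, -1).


Step 1: v_x = -u_y = 2y - 3
Step 2: v_y = u_x = 2x + 4
Step 3: v = 2xy - 3x + 4y + C
Step 4: v(0,0) = 0 => C = 0
Step 5: v(-3, -1) = 11

11


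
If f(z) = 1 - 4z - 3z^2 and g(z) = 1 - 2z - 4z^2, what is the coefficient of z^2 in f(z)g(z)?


Step 1: z^2 term in f*g comes from: (1)*(-4z^2) + (-4z)*(-2z) + (-3z^2)*(1)
Step 2: = -4 + 8 - 3
Step 3: = 1

1


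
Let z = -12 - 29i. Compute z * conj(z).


Step 1: conj(z) = -12 + 29i
Step 2: z * conj(z) = (-12)^2 + (-29)^2
Step 3: = 144 + 841 = 985

985


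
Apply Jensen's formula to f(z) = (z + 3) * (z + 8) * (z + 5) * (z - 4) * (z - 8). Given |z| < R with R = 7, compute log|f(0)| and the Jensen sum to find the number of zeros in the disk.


Jensen's formula: (1/2pi)*integral log|f(Re^it)|dt = log|f(0)| + sum_{|a_k|<R} log(R/|a_k|)
Step 1: f(0) = 3 * 8 * 5 * (-4) * (-8) = 3840
Step 2: log|f(0)| = log|-3| + log|-8| + log|-5| + log|4| + log|8| = 8.2532
Step 3: Zeros inside |z| < 7: -3, -5, 4
Step 4: Jensen sum = log(7/3) + log(7/5) + log(7/4) = 1.7434
Step 5: n(R) = number of terms in the Jensen sum = count of zeros inside |z| < 7 = 3

3


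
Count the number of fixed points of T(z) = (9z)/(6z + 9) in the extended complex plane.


Step 1: Fixed points satisfy T(z) = z
Step 2: 6z^2 = 0
Step 3: Discriminant = 0^2 - 4*6*0 = 0
Step 4: Number of fixed points = 1

1


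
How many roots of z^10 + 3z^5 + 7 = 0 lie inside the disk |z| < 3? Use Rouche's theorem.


Step 1: On |z| = 3 the three terms have sizes |z^10| = 3^10 = 59049, |3z^5| = 3*3^5 = 729, |7| = 7
Step 2: The dominant term is g(z) = z^10; let h(z) = 3z^5 + 7 so f = g + h
Step 3: On |z| = 3: |g| = 59049 and |h| <= 729 + 7 = 736
Step 4: Since 59049 > 736, |h| < |g| on |z| = 3, so by Rouche f has the same number of zeros as g inside |z| < 3
Step 5: g(z) = z^10 has 10 zeros (all at the origin) inside |z| < 3. Answer = 10

10


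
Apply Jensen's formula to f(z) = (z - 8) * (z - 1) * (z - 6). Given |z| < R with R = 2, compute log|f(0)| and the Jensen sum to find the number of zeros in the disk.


Jensen's formula: (1/2pi)*integral log|f(Re^it)|dt = log|f(0)| + sum_{|a_k|<R} log(R/|a_k|)
Step 1: f(0) = (-8) * (-1) * (-6) = -48
Step 2: log|f(0)| = log|8| + log|1| + log|6| = 3.8712
Step 3: Zeros inside |z| < 2: 1
Step 4: Jensen sum = log(2/1) = 0.6931
Step 5: n(R) = number of terms in the Jensen sum = count of zeros inside |z| < 2 = 1

1


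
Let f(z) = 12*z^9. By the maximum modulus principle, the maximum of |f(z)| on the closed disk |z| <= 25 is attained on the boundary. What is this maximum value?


Step 1: On |z| = 25, |f(z)| = 12 * |z|^9 = 12 * 25^9
Step 2: By maximum modulus principle, maximum is on boundary.
Step 3: Maximum = 12 * 3814697265625 = 45776367187500

45776367187500


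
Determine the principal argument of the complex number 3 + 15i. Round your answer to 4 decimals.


Step 1: z = 3 + 15i
Step 2: arg(z) = atan2(15, 3)
Step 3: arg(z) = 1.3734

1.3734


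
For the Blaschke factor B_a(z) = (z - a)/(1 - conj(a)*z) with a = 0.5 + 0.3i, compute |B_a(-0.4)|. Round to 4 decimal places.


Step 1: Numerator z0 - a = -0.4 - (0.5 + 0.3i) = -0.9 - 0.3i
Step 2: Denominator 1 - conj(a)*z0 = 1 - (0.5 - 0.3i)*(-0.4) = 1.2 - 0.12i
Step 3: |z0 - a|^2 = (-0.9)^2 + (-0.3)^2 = 0.9; |1 - conj(a)*z0|^2 = 1.2^2 + (-0.12)^2 = 1.4544
Step 4: |B_a(-0.4)| = sqrt(0.9 / 1.4544) = sqrt(0.618812)
Step 5: = 0.7866

0.7866


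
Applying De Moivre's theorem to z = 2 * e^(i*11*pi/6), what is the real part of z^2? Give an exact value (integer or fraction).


Step 1: By De Moivre's theorem, z^2 = 2^2 * e^(i*2*11*pi/6) = 4 * (cos(11*pi/3) + i*sin(11*pi/3))
Step 2: |z|^2 = 2^2 = 4
Step 3: Reduce the angle mod 2*pi: 11*pi/3 - 2*pi = 5*pi/3
Step 4: cos(5*pi/3) = 1/2
Step 5: Re(z^2) = 4 * 1/2 = 2

2


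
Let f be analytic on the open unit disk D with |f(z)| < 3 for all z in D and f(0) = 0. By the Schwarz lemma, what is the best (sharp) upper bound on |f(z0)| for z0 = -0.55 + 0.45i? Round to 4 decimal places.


Step 1: g = f/3 maps D -> D with g(0) = 0, so by the Schwarz lemma |g(z)| <= |z|, i.e. |f(z)| <= 3|z|; this is sharp (f(z) = 3z).
Step 2: |z0|^2 = (-0.55)^2 + 0.45^2 = 0.505
Step 3: |z0| = sqrt(0.505) = 0.710634
Step 4: Best bound = 3 * |z0| = 3 * 0.710634 = 2.1319

2.1319


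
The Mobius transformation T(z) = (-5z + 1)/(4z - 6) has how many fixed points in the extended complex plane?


Step 1: Fixed points satisfy T(z) = z
Step 2: 4z^2 - z - 1 = 0
Step 3: Discriminant = (-1)^2 - 4*4*(-1) = 17
Step 4: Number of fixed points = 2

2


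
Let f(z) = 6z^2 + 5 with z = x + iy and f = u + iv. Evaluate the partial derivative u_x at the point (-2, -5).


Step 1: f(z) = 6(x+iy)^2 + 5
Step 2: u = 6(x^2 - y^2) + 5
Step 3: u_x = 12x + 0
Step 4: At (-2, -5): u_x = -24 + 0 = -24

-24


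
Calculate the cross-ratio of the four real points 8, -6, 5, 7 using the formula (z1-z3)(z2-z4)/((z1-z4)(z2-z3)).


Step 1: (z1-z3)(z2-z4) = 3 * (-13) = -39
Step 2: (z1-z4)(z2-z3) = 1 * (-11) = -11
Step 3: Cross-ratio = 39/11 = 39/11

39/11


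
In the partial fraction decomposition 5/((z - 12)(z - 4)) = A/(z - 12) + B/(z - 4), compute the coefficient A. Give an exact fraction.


Step 1: Multiply both sides by (z - 12) and set z = 12
Step 2: A = 5 / (12 - 4)
Step 3: A = 5 / 8
Step 4: A = 5/8

5/8


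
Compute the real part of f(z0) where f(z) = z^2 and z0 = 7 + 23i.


Step 1: z0 = 7 + 23i
Step 2: z0^2 = 7^2 - 23^2 + 322i
Step 3: real part = 49 - 529 = -480

-480


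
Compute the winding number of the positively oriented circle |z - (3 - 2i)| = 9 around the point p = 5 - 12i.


Step 1: Center c = (3, -2), radius = 9
Step 2: |p - c|^2 = 2^2 + (-10)^2 = 104
Step 3: r^2 = 81
Step 4: |p-c| > r so winding number = 0

0


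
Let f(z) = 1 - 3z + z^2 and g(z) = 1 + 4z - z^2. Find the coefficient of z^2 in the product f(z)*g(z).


Step 1: z^2 term in f*g comes from: (1)*(-z^2) + (-3z)*(4z) + (z^2)*(1)
Step 2: = -1 - 12 + 1
Step 3: = -12

-12


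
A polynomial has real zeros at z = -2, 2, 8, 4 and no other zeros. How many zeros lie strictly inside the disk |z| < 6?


Step 1: Check each root:
  z = -2: |-2| = 2 < 6
  z = 2: |2| = 2 < 6
  z = 8: |8| = 8 >= 6
  z = 4: |4| = 4 < 6
Step 2: Count = 3

3


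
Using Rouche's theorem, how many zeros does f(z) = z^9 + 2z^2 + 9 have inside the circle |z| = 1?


Step 1: On |z| = 1 the three terms have sizes |z^9| = 1^9 = 1, |2z^2| = 2*1^2 = 2, |9| = 9
Step 2: The dominant term is g(z) = 9; let h(z) = z^9 + 2z^2 so f = g + h
Step 3: On |z| = 1: |g| = 9 and |h| <= 1 + 2 = 3
Step 4: Since 9 > 3, |h| < |g| on |z| = 1, so by Rouche f has the same number of zeros as g inside |z| < 1
Step 5: g(z) = 9 is a nonzero constant with no zeros inside |z| < 1. Answer = 0

0


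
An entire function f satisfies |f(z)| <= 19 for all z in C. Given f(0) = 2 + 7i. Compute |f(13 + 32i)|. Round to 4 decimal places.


Step 1: By Liouville's theorem, a bounded entire function is constant.
Step 2: f(z) = f(0) = 2 + 7i for all z.
Step 3: |f(w)| = |2 + 7i| = sqrt(4 + 49)
Step 4: = 7.2801

7.2801


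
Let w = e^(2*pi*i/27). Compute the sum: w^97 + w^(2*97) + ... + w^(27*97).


Step 1: The sum sum_{j=1}^{n} w^(k*j) equals n if n | k, else 0.
Step 2: Here n = 27, k = 97
Step 3: Does n divide k? 27 | 97 -> False
Step 4: Sum = 0

0


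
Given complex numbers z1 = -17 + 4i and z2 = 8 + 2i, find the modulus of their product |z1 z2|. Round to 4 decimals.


Step 1: |z1| = sqrt((-17)^2 + 4^2) = sqrt(305)
Step 2: |z2| = sqrt(8^2 + 2^2) = sqrt(68)
Step 3: |z1*z2| = |z1|*|z2| = sqrt(305) * sqrt(68) = sqrt(305 * 68) = sqrt(20740)
Step 4: = 144.0139

144.0139


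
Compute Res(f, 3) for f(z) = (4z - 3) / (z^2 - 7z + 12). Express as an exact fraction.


Step 1: Q(z) = z^2 - 7z + 12 = (z - 3)(z - 4)
Step 2: Q'(z) = 2z - 7
Step 3: Q'(3) = -1, P(3) = 9
Step 4: Res = P(3)/Q'(3) = 9/(-1) = -9

-9


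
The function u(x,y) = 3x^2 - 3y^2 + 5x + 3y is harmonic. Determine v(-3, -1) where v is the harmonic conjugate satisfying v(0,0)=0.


Step 1: v_x = -u_y = 6y - 3
Step 2: v_y = u_x = 6x + 5
Step 3: v = 6xy - 3x + 5y + C
Step 4: v(0,0) = 0 => C = 0
Step 5: v(-3, -1) = 22

22


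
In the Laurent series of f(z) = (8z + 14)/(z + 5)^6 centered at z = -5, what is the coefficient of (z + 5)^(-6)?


Step 1: Write the numerator in powers of (z + 5): 8z + 14 = 8(z + 5) + (8*(-5) + 14) = 8(z + 5) - 26
Step 2: Divide by (z + 5)^6: f(z) = -26(z + 5)^(-6) + 8(z + 5)^(-5)
Step 3: This finite sum is the Laurent series of f about z = -5.
Step 4: Coefficient of (z + 5)^(-6) = 8*(-5) + 14 = -26

-26


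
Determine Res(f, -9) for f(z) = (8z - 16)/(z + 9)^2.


Step 1: Pole of order 2 at z = -9
Step 2: Res = lim d/dz [(z + 9)^2 * f(z)] as z -> -9
Step 3: (z + 9)^2 * f(z) = 8z - 16
Step 4: d/dz[8z - 16] = 8

8


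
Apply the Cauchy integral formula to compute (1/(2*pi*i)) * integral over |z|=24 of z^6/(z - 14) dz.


Step 1: f(z) = z^6, a = 14 is inside |z| = 24
Step 2: By Cauchy integral formula: (1/(2pi*i)) * integral = f(a)
Step 3: f(14) = 14^6 = 7529536

7529536


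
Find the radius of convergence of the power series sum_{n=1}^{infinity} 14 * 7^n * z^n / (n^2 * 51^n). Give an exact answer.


Step 1: General term a_n = 14 * 7^n / (n^2 * 51^n)
Step 2: By the root test, |a_n|^(1/n) = 14^(1/n) * 7 / (n^(2/n) * 51) -> 7/51 as n -> infinity (since 14^(1/n) -> 1 and n^(2/n) -> 1)
Step 3: R = 1/lim|a_n|^(1/n) = 51/7

51/7


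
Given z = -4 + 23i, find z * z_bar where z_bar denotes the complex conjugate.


Step 1: conj(z) = -4 - 23i
Step 2: z * conj(z) = (-4)^2 + 23^2
Step 3: = 16 + 529 = 545

545


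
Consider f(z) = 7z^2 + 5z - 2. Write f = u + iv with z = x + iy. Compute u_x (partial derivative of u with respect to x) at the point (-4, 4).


Step 1: f(z) = 7(x+iy)^2 + 5(x+iy) - 2
Step 2: u = 7(x^2 - y^2) + 5x - 2
Step 3: u_x = 14x + 5
Step 4: At (-4, 4): u_x = -56 + 5 = -51

-51


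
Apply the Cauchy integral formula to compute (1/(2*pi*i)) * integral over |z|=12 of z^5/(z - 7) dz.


Step 1: f(z) = z^5, a = 7 is inside |z| = 12
Step 2: By Cauchy integral formula: (1/(2pi*i)) * integral = f(a)
Step 3: f(7) = 7^5 = 16807

16807


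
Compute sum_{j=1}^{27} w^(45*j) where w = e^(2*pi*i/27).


Step 1: The sum sum_{j=1}^{n} w^(k*j) equals n if n | k, else 0.
Step 2: Here n = 27, k = 45
Step 3: Does n divide k? 27 | 45 -> False
Step 4: Sum = 0

0


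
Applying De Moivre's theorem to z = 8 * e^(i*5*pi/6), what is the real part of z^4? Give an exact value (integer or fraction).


Step 1: By De Moivre's theorem, z^4 = 8^4 * e^(i*4*5*pi/6) = 4096 * (cos(10*pi/3) + i*sin(10*pi/3))
Step 2: |z|^4 = 8^4 = 4096
Step 3: Reduce the angle mod 2*pi: 10*pi/3 - 2*pi = 4*pi/3
Step 4: cos(4*pi/3) = -1/2
Step 5: Re(z^4) = 4096 * (-1/2) = -2048

-2048


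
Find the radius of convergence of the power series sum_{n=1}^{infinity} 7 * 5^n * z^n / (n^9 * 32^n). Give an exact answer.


Step 1: General term a_n = 7 * 5^n / (n^9 * 32^n)
Step 2: By the root test, |a_n|^(1/n) = 7^(1/n) * 5 / (n^(9/n) * 32) -> 5/32 as n -> infinity (since 7^(1/n) -> 1 and n^(9/n) -> 1)
Step 3: R = 1/lim|a_n|^(1/n) = 32/5

32/5


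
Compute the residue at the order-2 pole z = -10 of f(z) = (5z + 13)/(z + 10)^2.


Step 1: Pole of order 2 at z = -10
Step 2: Res = lim d/dz [(z + 10)^2 * f(z)] as z -> -10
Step 3: (z + 10)^2 * f(z) = 5z + 13
Step 4: d/dz[5z + 13] = 5

5


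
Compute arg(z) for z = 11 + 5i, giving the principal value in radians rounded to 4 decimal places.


Step 1: z = 11 + 5i
Step 2: arg(z) = atan2(5, 11)
Step 3: arg(z) = 0.4266

0.4266


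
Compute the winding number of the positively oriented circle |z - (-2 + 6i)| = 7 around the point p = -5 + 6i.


Step 1: Center c = (-2, 6), radius = 7
Step 2: |p - c|^2 = (-3)^2 + 0^2 = 9
Step 3: r^2 = 49
Step 4: |p-c| < r so winding number = 1

1


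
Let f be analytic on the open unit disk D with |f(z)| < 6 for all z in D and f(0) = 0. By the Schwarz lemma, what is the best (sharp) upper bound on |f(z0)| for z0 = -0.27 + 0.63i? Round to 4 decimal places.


Step 1: g = f/6 maps D -> D with g(0) = 0, so by the Schwarz lemma |g(z)| <= |z|, i.e. |f(z)| <= 6|z|; this is sharp (f(z) = 6z).
Step 2: |z0|^2 = (-0.27)^2 + 0.63^2 = 0.4698
Step 3: |z0| = sqrt(0.4698) = 0.68542
Step 4: Best bound = 6 * |z0| = 6 * 0.68542 = 4.1125

4.1125


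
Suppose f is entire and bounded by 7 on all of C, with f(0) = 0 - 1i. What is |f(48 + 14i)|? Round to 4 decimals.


Step 1: By Liouville's theorem, a bounded entire function is constant.
Step 2: f(z) = f(0) = 0 - 1i for all z.
Step 3: |f(w)| = |0 - 1i| = sqrt(0 + 1)
Step 4: = 1.0

1.0


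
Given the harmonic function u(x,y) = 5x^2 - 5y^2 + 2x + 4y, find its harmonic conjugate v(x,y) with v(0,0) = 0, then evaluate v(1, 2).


Step 1: v_x = -u_y = 10y - 4
Step 2: v_y = u_x = 10x + 2
Step 3: v = 10xy - 4x + 2y + C
Step 4: v(0,0) = 0 => C = 0
Step 5: v(1, 2) = 20

20


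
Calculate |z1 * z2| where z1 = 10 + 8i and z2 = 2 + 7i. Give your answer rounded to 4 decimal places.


Step 1: |z1| = sqrt(10^2 + 8^2) = sqrt(164)
Step 2: |z2| = sqrt(2^2 + 7^2) = sqrt(53)
Step 3: |z1*z2| = |z1|*|z2| = sqrt(164) * sqrt(53) = sqrt(164 * 53) = sqrt(8692)
Step 4: = 93.2309

93.2309


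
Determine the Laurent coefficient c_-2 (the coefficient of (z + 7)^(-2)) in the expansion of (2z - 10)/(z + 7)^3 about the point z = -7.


Step 1: Write the numerator in powers of (z + 7): 2z - 10 = 2(z + 7) + (2*(-7) - 10) = 2(z + 7) - 24
Step 2: Divide by (z + 7)^3: f(z) = -24(z + 7)^(-3) + 2(z + 7)^(-2)
Step 3: This finite sum is the Laurent series of f about z = -7.
Step 4: Coefficient of (z + 7)^(-2) = coefficient of (z + 7) in the re-centred numerator = 2

2


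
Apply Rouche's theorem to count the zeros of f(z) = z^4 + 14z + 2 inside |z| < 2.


Step 1: On |z| = 2 the three terms have sizes |z^4| = 2^4 = 16, |14z| = 14*2 = 28, |2| = 2
Step 2: The dominant term is g(z) = 14z; let h(z) = z^4 + 2 so f = g + h
Step 3: On |z| = 2: |g| = 28 and |h| <= 16 + 2 = 18
Step 4: Since 28 > 18, |h| < |g| on |z| = 2, so by Rouche f has the same number of zeros as g inside |z| < 2
Step 5: g(z) = 14z has 1 zero (at the origin, multiplicity 1) inside |z| < 2. Answer = 1

1


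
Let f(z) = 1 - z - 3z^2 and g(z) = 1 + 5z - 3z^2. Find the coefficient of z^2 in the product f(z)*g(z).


Step 1: z^2 term in f*g comes from: (1)*(-3z^2) + (-z)*(5z) + (-3z^2)*(1)
Step 2: = -3 - 5 - 3
Step 3: = -11

-11


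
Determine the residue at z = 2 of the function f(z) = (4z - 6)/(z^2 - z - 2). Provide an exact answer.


Step 1: Q(z) = z^2 - z - 2 = (z - 2)(z + 1)
Step 2: Q'(z) = 2z - 1
Step 3: Q'(2) = 3, P(2) = 2
Step 4: Res = P(2)/Q'(2) = 2/3 = 2/3

2/3


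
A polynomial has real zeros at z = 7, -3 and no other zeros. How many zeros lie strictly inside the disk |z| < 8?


Step 1: Check each root:
  z = 7: |7| = 7 < 8
  z = -3: |-3| = 3 < 8
Step 2: Count = 2

2


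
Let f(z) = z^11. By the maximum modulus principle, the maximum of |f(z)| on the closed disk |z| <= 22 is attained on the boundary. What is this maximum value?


Step 1: On |z| = 22, |f(z)| = |z|^11 = 22^11
Step 2: By maximum modulus principle, maximum is on boundary.
Step 3: Maximum = 584318301411328 = 584318301411328

584318301411328


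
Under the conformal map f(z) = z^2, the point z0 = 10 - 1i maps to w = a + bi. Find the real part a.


Step 1: z0 = 10 - 1i
Step 2: z0^2 = 10^2 - (-1)^2 - 20i
Step 3: real part = 100 - 1 = 99

99


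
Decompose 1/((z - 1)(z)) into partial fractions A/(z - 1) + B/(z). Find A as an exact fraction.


Step 1: Multiply both sides by (z - 1) and set z = 1
Step 2: A = 1 / (1 - 0)
Step 3: A = 1 / 1
Step 4: A = 1

1


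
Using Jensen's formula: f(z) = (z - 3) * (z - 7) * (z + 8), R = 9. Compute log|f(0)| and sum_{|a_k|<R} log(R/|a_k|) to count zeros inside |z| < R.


Jensen's formula: (1/2pi)*integral log|f(Re^it)|dt = log|f(0)| + sum_{|a_k|<R} log(R/|a_k|)
Step 1: f(0) = (-3) * (-7) * 8 = 168
Step 2: log|f(0)| = log|3| + log|7| + log|-8| = 5.124
Step 3: Zeros inside |z| < 9: 3, 7, -8
Step 4: Jensen sum = log(9/3) + log(9/7) + log(9/8) = 1.4677
Step 5: n(R) = number of terms in the Jensen sum = count of zeros inside |z| < 9 = 3

3


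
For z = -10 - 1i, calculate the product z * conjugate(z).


Step 1: conj(z) = -10 + 1i
Step 2: z * conj(z) = (-10)^2 + (-1)^2
Step 3: = 100 + 1 = 101

101


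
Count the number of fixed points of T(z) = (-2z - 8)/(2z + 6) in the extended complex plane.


Step 1: Fixed points satisfy T(z) = z
Step 2: 2z^2 + 8z + 8 = 0
Step 3: Discriminant = 8^2 - 4*2*8 = 0
Step 4: Number of fixed points = 1

1


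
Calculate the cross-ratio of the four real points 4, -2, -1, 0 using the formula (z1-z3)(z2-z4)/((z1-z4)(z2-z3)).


Step 1: (z1-z3)(z2-z4) = 5 * (-2) = -10
Step 2: (z1-z4)(z2-z3) = 4 * (-1) = -4
Step 3: Cross-ratio = 10/4 = 5/2

5/2


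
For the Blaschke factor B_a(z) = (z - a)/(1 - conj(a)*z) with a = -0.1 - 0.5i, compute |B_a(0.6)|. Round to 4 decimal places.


Step 1: Numerator z0 - a = 0.6 - (-0.1 - 0.5i) = 0.7 + 0.5i
Step 2: Denominator 1 - conj(a)*z0 = 1 - (-0.1 + 0.5i)*0.6 = 1.06 - 0.3i
Step 3: |z0 - a|^2 = 0.7^2 + 0.5^2 = 0.74; |1 - conj(a)*z0|^2 = 1.06^2 + (-0.3)^2 = 1.2136
Step 4: |B_a(0.6)| = sqrt(0.74 / 1.2136) = sqrt(0.609756)
Step 5: = 0.7809

0.7809


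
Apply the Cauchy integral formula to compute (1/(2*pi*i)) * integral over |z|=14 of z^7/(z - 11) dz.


Step 1: f(z) = z^7, a = 11 is inside |z| = 14
Step 2: By Cauchy integral formula: (1/(2pi*i)) * integral = f(a)
Step 3: f(11) = 11^7 = 19487171

19487171


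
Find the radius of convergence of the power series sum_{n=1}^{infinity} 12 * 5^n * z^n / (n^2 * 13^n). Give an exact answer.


Step 1: General term a_n = 12 * 5^n / (n^2 * 13^n)
Step 2: By the root test, |a_n|^(1/n) = 12^(1/n) * 5 / (n^(2/n) * 13) -> 5/13 as n -> infinity (since 12^(1/n) -> 1 and n^(2/n) -> 1)
Step 3: R = 1/lim|a_n|^(1/n) = 13/5

13/5


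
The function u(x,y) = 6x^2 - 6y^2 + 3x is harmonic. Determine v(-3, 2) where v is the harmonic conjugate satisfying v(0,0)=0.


Step 1: v_x = -u_y = 12y + 0
Step 2: v_y = u_x = 12x + 3
Step 3: v = 12xy + 3y + C
Step 4: v(0,0) = 0 => C = 0
Step 5: v(-3, 2) = -66

-66


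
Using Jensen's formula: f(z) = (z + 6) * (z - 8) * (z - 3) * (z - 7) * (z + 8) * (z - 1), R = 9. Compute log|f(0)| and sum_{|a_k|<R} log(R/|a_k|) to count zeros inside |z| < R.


Jensen's formula: (1/2pi)*integral log|f(Re^it)|dt = log|f(0)| + sum_{|a_k|<R} log(R/|a_k|)
Step 1: f(0) = 6 * (-8) * (-3) * (-7) * 8 * (-1) = 8064
Step 2: log|f(0)| = log|-6| + log|8| + log|3| + log|7| + log|-8| + log|1| = 8.9952
Step 3: Zeros inside |z| < 9: -6, 8, 3, 7, -8, 1
Step 4: Jensen sum = log(9/6) + log(9/8) + log(9/3) + log(9/7) + log(9/8) + log(9/1) = 4.1882
Step 5: n(R) = number of terms in the Jensen sum = count of zeros inside |z| < 9 = 6

6


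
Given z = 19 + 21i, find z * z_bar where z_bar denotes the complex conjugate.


Step 1: conj(z) = 19 - 21i
Step 2: z * conj(z) = 19^2 + 21^2
Step 3: = 361 + 441 = 802

802


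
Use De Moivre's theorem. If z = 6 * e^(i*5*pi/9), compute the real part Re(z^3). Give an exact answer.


Step 1: By De Moivre's theorem, z^3 = 6^3 * e^(i*3*5*pi/9) = 216 * (cos(5*pi/3) + i*sin(5*pi/3))
Step 2: |z|^3 = 6^3 = 216
Step 3: The angle 5*pi/3 already lies in [0, 2*pi)
Step 4: cos(5*pi/3) = 1/2
Step 5: Re(z^3) = 216 * 1/2 = 108

108


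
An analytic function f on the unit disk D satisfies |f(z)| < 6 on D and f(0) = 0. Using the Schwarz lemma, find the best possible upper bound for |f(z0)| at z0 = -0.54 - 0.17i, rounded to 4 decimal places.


Step 1: g = f/6 maps D -> D with g(0) = 0, so by the Schwarz lemma |g(z)| <= |z|, i.e. |f(z)| <= 6|z|; this is sharp (f(z) = 6z).
Step 2: |z0|^2 = (-0.54)^2 + (-0.17)^2 = 0.3205
Step 3: |z0| = sqrt(0.3205) = 0.566127
Step 4: Best bound = 6 * |z0| = 6 * 0.566127 = 3.3968

3.3968


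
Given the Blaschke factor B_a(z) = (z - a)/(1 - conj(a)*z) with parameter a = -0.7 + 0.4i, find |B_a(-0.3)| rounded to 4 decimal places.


Step 1: Numerator z0 - a = -0.3 - (-0.7 + 0.4i) = 0.4 - 0.4i
Step 2: Denominator 1 - conj(a)*z0 = 1 - (-0.7 - 0.4i)*(-0.3) = 0.79 - 0.12i
Step 3: |z0 - a|^2 = 0.4^2 + (-0.4)^2 = 0.32; |1 - conj(a)*z0|^2 = 0.79^2 + (-0.12)^2 = 0.6385
Step 4: |B_a(-0.3)| = sqrt(0.32 / 0.6385) = sqrt(0.501175)
Step 5: = 0.7079

0.7079


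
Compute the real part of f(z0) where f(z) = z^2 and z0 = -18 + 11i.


Step 1: z0 = -18 + 11i
Step 2: z0^2 = (-18)^2 - 11^2 - 396i
Step 3: real part = 324 - 121 = 203

203


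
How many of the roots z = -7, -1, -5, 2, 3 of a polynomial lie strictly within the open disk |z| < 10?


Step 1: Check each root:
  z = -7: |-7| = 7 < 10
  z = -1: |-1| = 1 < 10
  z = -5: |-5| = 5 < 10
  z = 2: |2| = 2 < 10
  z = 3: |3| = 3 < 10
Step 2: Count = 5

5


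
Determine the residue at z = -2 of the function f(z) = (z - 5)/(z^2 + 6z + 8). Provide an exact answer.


Step 1: Q(z) = z^2 + 6z + 8 = (z + 2)(z + 4)
Step 2: Q'(z) = 2z + 6
Step 3: Q'(-2) = 2, P(-2) = -7
Step 4: Res = P(-2)/Q'(-2) = -7/2 = -7/2

-7/2


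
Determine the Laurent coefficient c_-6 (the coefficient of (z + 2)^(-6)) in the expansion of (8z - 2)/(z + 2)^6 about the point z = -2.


Step 1: Write the numerator in powers of (z + 2): 8z - 2 = 8(z + 2) + (8*(-2) - 2) = 8(z + 2) - 18
Step 2: Divide by (z + 2)^6: f(z) = -18(z + 2)^(-6) + 8(z + 2)^(-5)
Step 3: This finite sum is the Laurent series of f about z = -2.
Step 4: Coefficient of (z + 2)^(-6) = 8*(-2) - 2 = -18

-18


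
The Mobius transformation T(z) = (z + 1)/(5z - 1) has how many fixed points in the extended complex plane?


Step 1: Fixed points satisfy T(z) = z
Step 2: 5z^2 - 2z - 1 = 0
Step 3: Discriminant = (-2)^2 - 4*5*(-1) = 24
Step 4: Number of fixed points = 2

2


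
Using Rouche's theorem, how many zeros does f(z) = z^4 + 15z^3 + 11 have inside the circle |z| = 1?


Step 1: On |z| = 1 the three terms have sizes |z^4| = 1^4 = 1, |15z^3| = 15*1^3 = 15, |11| = 11
Step 2: The dominant term is g(z) = 15z^3; let h(z) = z^4 + 11 so f = g + h
Step 3: On |z| = 1: |g| = 15 and |h| <= 1 + 11 = 12
Step 4: Since 15 > 12, |h| < |g| on |z| = 1, so by Rouche f has the same number of zeros as g inside |z| < 1
Step 5: g(z) = 15z^3 has 3 zeros (at the origin, multiplicity 3) inside |z| < 1. Answer = 3

3


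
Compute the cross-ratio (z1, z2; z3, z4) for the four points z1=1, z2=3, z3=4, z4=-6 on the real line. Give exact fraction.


Step 1: (z1-z3)(z2-z4) = (-3) * 9 = -27
Step 2: (z1-z4)(z2-z3) = 7 * (-1) = -7
Step 3: Cross-ratio = 27/7 = 27/7

27/7


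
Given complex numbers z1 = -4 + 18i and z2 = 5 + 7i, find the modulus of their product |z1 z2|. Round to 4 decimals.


Step 1: |z1| = sqrt((-4)^2 + 18^2) = sqrt(340)
Step 2: |z2| = sqrt(5^2 + 7^2) = sqrt(74)
Step 3: |z1*z2| = |z1|*|z2| = sqrt(340) * sqrt(74) = sqrt(340 * 74) = sqrt(25160)
Step 4: = 158.619

158.619


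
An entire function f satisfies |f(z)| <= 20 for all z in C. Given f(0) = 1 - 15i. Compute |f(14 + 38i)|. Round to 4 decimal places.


Step 1: By Liouville's theorem, a bounded entire function is constant.
Step 2: f(z) = f(0) = 1 - 15i for all z.
Step 3: |f(w)| = |1 - 15i| = sqrt(1 + 225)
Step 4: = 15.0333

15.0333


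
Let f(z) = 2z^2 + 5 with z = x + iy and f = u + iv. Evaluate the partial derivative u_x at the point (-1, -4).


Step 1: f(z) = 2(x+iy)^2 + 5
Step 2: u = 2(x^2 - y^2) + 5
Step 3: u_x = 4x + 0
Step 4: At (-1, -4): u_x = -4 + 0 = -4

-4


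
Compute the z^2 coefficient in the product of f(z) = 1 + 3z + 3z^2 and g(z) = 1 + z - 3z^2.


Step 1: z^2 term in f*g comes from: (1)*(-3z^2) + (3z)*(z) + (3z^2)*(1)
Step 2: = -3 + 3 + 3
Step 3: = 3

3


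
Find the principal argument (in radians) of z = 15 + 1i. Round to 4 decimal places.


Step 1: z = 15 + 1i
Step 2: arg(z) = atan2(1, 15)
Step 3: arg(z) = 0.0666

0.0666


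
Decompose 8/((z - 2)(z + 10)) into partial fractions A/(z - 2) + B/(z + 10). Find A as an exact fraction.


Step 1: Multiply both sides by (z - 2) and set z = 2
Step 2: A = 8 / (2 + 10)
Step 3: A = 8 / 12
Step 4: A = 2/3

2/3


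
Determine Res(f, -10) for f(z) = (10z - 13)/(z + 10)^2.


Step 1: Pole of order 2 at z = -10
Step 2: Res = lim d/dz [(z + 10)^2 * f(z)] as z -> -10
Step 3: (z + 10)^2 * f(z) = 10z - 13
Step 4: d/dz[10z - 13] = 10

10


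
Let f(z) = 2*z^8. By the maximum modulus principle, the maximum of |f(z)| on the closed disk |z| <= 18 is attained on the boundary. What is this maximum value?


Step 1: On |z| = 18, |f(z)| = 2 * |z|^8 = 2 * 18^8
Step 2: By maximum modulus principle, maximum is on boundary.
Step 3: Maximum = 2 * 11019960576 = 22039921152

22039921152


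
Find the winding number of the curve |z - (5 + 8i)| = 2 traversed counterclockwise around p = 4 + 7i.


Step 1: Center c = (5, 8), radius = 2
Step 2: |p - c|^2 = (-1)^2 + (-1)^2 = 2
Step 3: r^2 = 4
Step 4: |p-c| < r so winding number = 1

1


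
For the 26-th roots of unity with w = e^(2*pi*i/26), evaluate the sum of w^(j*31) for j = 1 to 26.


Step 1: The sum sum_{j=1}^{n} w^(k*j) equals n if n | k, else 0.
Step 2: Here n = 26, k = 31
Step 3: Does n divide k? 26 | 31 -> False
Step 4: Sum = 0

0


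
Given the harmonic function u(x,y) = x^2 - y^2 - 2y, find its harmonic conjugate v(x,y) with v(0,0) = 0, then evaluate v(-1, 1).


Step 1: v_x = -u_y = 2y + 2
Step 2: v_y = u_x = 2x + 0
Step 3: v = 2xy + 2x + C
Step 4: v(0,0) = 0 => C = 0
Step 5: v(-1, 1) = -4

-4


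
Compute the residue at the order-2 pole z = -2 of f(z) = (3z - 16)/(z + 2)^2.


Step 1: Pole of order 2 at z = -2
Step 2: Res = lim d/dz [(z + 2)^2 * f(z)] as z -> -2
Step 3: (z + 2)^2 * f(z) = 3z - 16
Step 4: d/dz[3z - 16] = 3

3


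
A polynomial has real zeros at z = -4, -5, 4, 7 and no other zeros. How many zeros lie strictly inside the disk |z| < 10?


Step 1: Check each root:
  z = -4: |-4| = 4 < 10
  z = -5: |-5| = 5 < 10
  z = 4: |4| = 4 < 10
  z = 7: |7| = 7 < 10
Step 2: Count = 4

4


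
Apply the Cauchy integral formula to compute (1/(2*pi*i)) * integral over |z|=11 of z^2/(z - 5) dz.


Step 1: f(z) = z^2, a = 5 is inside |z| = 11
Step 2: By Cauchy integral formula: (1/(2pi*i)) * integral = f(a)
Step 3: f(5) = 5^2 = 25

25


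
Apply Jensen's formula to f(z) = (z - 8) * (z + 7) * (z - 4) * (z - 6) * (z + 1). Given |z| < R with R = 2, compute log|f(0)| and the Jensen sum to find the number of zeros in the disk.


Jensen's formula: (1/2pi)*integral log|f(Re^it)|dt = log|f(0)| + sum_{|a_k|<R} log(R/|a_k|)
Step 1: f(0) = (-8) * 7 * (-4) * (-6) * 1 = -1344
Step 2: log|f(0)| = log|8| + log|-7| + log|4| + log|6| + log|-1| = 7.2034
Step 3: Zeros inside |z| < 2: -1
Step 4: Jensen sum = log(2/1) = 0.6931
Step 5: n(R) = number of terms in the Jensen sum = count of zeros inside |z| < 2 = 1

1


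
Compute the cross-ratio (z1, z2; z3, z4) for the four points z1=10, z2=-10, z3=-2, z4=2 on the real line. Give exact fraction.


Step 1: (z1-z3)(z2-z4) = 12 * (-12) = -144
Step 2: (z1-z4)(z2-z3) = 8 * (-8) = -64
Step 3: Cross-ratio = 144/64 = 9/4

9/4


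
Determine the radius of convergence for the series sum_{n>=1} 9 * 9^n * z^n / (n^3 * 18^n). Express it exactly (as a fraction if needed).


Step 1: General term a_n = 9 * 9^n / (n^3 * 18^n)
Step 2: By the root test, |a_n|^(1/n) = 9^(1/n) * 9 / (n^(3/n) * 18) -> 9/18 as n -> infinity (since 9^(1/n) -> 1 and n^(3/n) -> 1)
Step 3: R = 1/lim|a_n|^(1/n) = 18/9 = 2

2


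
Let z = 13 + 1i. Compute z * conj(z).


Step 1: conj(z) = 13 - 1i
Step 2: z * conj(z) = 13^2 + 1^2
Step 3: = 169 + 1 = 170

170


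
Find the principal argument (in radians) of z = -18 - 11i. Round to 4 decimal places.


Step 1: z = -18 - 11i
Step 2: arg(z) = atan2(-11, -18)
Step 3: arg(z) = -2.593

-2.593


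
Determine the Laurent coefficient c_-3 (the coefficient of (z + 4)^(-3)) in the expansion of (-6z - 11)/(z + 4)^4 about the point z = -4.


Step 1: Write the numerator in powers of (z + 4): -6z - 11 = -6(z + 4) + (-6*(-4) - 11) = -6(z + 4) + 13
Step 2: Divide by (z + 4)^4: f(z) = 13(z + 4)^(-4) - 6(z + 4)^(-3)
Step 3: This finite sum is the Laurent series of f about z = -4.
Step 4: Coefficient of (z + 4)^(-3) = coefficient of (z + 4) in the re-centred numerator = -6

-6


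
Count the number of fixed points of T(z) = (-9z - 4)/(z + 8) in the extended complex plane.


Step 1: Fixed points satisfy T(z) = z
Step 2: z^2 + 17z + 4 = 0
Step 3: Discriminant = 17^2 - 4*1*4 = 273
Step 4: Number of fixed points = 2

2


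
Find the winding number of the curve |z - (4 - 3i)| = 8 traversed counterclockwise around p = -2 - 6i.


Step 1: Center c = (4, -3), radius = 8
Step 2: |p - c|^2 = (-6)^2 + (-3)^2 = 45
Step 3: r^2 = 64
Step 4: |p-c| < r so winding number = 1

1


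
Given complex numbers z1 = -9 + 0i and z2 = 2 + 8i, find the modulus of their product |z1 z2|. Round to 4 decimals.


Step 1: |z1| = sqrt((-9)^2 + 0^2) = sqrt(81)
Step 2: |z2| = sqrt(2^2 + 8^2) = sqrt(68)
Step 3: |z1*z2| = |z1|*|z2| = sqrt(81) * sqrt(68) = sqrt(81 * 68) = sqrt(5508)
Step 4: = 74.2159

74.2159


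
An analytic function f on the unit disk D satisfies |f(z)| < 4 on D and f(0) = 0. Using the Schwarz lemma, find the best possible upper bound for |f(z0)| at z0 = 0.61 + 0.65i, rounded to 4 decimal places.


Step 1: g = f/4 maps D -> D with g(0) = 0, so by the Schwarz lemma |g(z)| <= |z|, i.e. |f(z)| <= 4|z|; this is sharp (f(z) = 4z).
Step 2: |z0|^2 = 0.61^2 + 0.65^2 = 0.7946
Step 3: |z0| = sqrt(0.7946) = 0.891403
Step 4: Best bound = 4 * |z0| = 4 * 0.891403 = 3.5656

3.5656


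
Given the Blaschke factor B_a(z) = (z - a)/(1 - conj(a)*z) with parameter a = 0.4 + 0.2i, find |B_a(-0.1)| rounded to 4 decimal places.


Step 1: Numerator z0 - a = -0.1 - (0.4 + 0.2i) = -0.5 - 0.2i
Step 2: Denominator 1 - conj(a)*z0 = 1 - (0.4 - 0.2i)*(-0.1) = 1.04 - 0.02i
Step 3: |z0 - a|^2 = (-0.5)^2 + (-0.2)^2 = 0.29; |1 - conj(a)*z0|^2 = 1.04^2 + (-0.02)^2 = 1.082
Step 4: |B_a(-0.1)| = sqrt(0.29 / 1.082) = sqrt(0.268022)
Step 5: = 0.5177

0.5177


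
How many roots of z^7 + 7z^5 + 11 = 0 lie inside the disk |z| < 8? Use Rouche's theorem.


Step 1: On |z| = 8 the three terms have sizes |z^7| = 8^7 = 2097152, |7z^5| = 7*8^5 = 229376, |11| = 11
Step 2: The dominant term is g(z) = z^7; let h(z) = 7z^5 + 11 so f = g + h
Step 3: On |z| = 8: |g| = 2097152 and |h| <= 229376 + 11 = 229387
Step 4: Since 2097152 > 229387, |h| < |g| on |z| = 8, so by Rouche f has the same number of zeros as g inside |z| < 8
Step 5: g(z) = z^7 has 7 zeros (all at the origin) inside |z| < 8. Answer = 7

7


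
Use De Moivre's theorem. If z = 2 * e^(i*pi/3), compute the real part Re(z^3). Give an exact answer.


Step 1: By De Moivre's theorem, z^3 = 2^3 * e^(i*3*pi/3) = 8 * (cos(pi) + i*sin(pi))
Step 2: |z|^3 = 2^3 = 8
Step 3: The angle pi already lies in [0, 2*pi)
Step 4: cos(pi) = -1
Step 5: Re(z^3) = 8 * (-1) = -8

-8


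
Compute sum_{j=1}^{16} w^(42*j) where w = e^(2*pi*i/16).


Step 1: The sum sum_{j=1}^{n} w^(k*j) equals n if n | k, else 0.
Step 2: Here n = 16, k = 42
Step 3: Does n divide k? 16 | 42 -> False
Step 4: Sum = 0

0


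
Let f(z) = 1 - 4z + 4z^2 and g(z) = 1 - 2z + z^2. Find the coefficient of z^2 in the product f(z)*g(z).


Step 1: z^2 term in f*g comes from: (1)*(z^2) + (-4z)*(-2z) + (4z^2)*(1)
Step 2: = 1 + 8 + 4
Step 3: = 13

13


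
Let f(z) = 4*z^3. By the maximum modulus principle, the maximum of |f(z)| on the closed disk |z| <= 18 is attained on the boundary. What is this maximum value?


Step 1: On |z| = 18, |f(z)| = 4 * |z|^3 = 4 * 18^3
Step 2: By maximum modulus principle, maximum is on boundary.
Step 3: Maximum = 4 * 5832 = 23328

23328


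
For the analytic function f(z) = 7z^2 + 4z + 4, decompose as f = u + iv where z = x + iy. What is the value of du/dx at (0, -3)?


Step 1: f(z) = 7(x+iy)^2 + 4(x+iy) + 4
Step 2: u = 7(x^2 - y^2) + 4x + 4
Step 3: u_x = 14x + 4
Step 4: At (0, -3): u_x = 0 + 4 = 4

4


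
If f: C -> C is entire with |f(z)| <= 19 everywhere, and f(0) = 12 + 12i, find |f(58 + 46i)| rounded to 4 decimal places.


Step 1: By Liouville's theorem, a bounded entire function is constant.
Step 2: f(z) = f(0) = 12 + 12i for all z.
Step 3: |f(w)| = |12 + 12i| = sqrt(144 + 144)
Step 4: = 16.9706

16.9706


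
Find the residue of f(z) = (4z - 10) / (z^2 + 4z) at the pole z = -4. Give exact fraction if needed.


Step 1: Q(z) = z^2 + 4z = (z + 4)(z)
Step 2: Q'(z) = 2z + 4
Step 3: Q'(-4) = -4, P(-4) = -26
Step 4: Res = P(-4)/Q'(-4) = -26/(-4) = 13/2

13/2


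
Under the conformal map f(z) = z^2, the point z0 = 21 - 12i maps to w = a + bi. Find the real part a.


Step 1: z0 = 21 - 12i
Step 2: z0^2 = 21^2 - (-12)^2 - 504i
Step 3: real part = 441 - 144 = 297

297


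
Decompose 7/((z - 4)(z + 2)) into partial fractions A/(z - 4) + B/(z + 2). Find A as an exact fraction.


Step 1: Multiply both sides by (z - 4) and set z = 4
Step 2: A = 7 / (4 + 2)
Step 3: A = 7 / 6
Step 4: A = 7/6

7/6


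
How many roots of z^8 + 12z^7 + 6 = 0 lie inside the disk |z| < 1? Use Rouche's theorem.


Step 1: On |z| = 1 the three terms have sizes |z^8| = 1^8 = 1, |12z^7| = 12*1^7 = 12, |6| = 6
Step 2: The dominant term is g(z) = 12z^7; let h(z) = z^8 + 6 so f = g + h
Step 3: On |z| = 1: |g| = 12 and |h| <= 1 + 6 = 7
Step 4: Since 12 > 7, |h| < |g| on |z| = 1, so by Rouche f has the same number of zeros as g inside |z| < 1
Step 5: g(z) = 12z^7 has 7 zeros (at the origin, multiplicity 7) inside |z| < 1. Answer = 7

7


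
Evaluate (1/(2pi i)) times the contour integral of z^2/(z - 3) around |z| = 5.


Step 1: f(z) = z^2, a = 3 is inside |z| = 5
Step 2: By Cauchy integral formula: (1/(2pi*i)) * integral = f(a)
Step 3: f(3) = 3^2 = 9

9


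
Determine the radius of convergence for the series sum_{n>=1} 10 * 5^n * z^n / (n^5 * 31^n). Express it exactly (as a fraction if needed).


Step 1: General term a_n = 10 * 5^n / (n^5 * 31^n)
Step 2: By the root test, |a_n|^(1/n) = 10^(1/n) * 5 / (n^(5/n) * 31) -> 5/31 as n -> infinity (since 10^(1/n) -> 1 and n^(5/n) -> 1)
Step 3: R = 1/lim|a_n|^(1/n) = 31/5

31/5


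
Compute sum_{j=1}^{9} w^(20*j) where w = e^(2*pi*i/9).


Step 1: The sum sum_{j=1}^{n} w^(k*j) equals n if n | k, else 0.
Step 2: Here n = 9, k = 20
Step 3: Does n divide k? 9 | 20 -> False
Step 4: Sum = 0

0


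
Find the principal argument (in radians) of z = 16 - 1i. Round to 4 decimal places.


Step 1: z = 16 - 1i
Step 2: arg(z) = atan2(-1, 16)
Step 3: arg(z) = -0.0624

-0.0624


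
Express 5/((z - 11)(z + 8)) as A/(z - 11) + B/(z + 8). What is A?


Step 1: Multiply both sides by (z - 11) and set z = 11
Step 2: A = 5 / (11 + 8)
Step 3: A = 5 / 19
Step 4: A = 5/19

5/19


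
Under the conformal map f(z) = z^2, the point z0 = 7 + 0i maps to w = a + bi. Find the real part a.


Step 1: z0 = 7 + 0i
Step 2: z0^2 = 7^2 - 0^2 + 0i
Step 3: real part = 49 - 0 = 49

49


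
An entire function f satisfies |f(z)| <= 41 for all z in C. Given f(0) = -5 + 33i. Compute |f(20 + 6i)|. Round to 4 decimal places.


Step 1: By Liouville's theorem, a bounded entire function is constant.
Step 2: f(z) = f(0) = -5 + 33i for all z.
Step 3: |f(w)| = |-5 + 33i| = sqrt(25 + 1089)
Step 4: = 33.3766

33.3766


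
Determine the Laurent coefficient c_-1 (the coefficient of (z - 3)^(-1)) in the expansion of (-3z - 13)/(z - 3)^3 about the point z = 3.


Step 1: Write the numerator in powers of (z - 3): -3z - 13 = -3(z - 3) + (-3*3 - 13) = -3(z - 3) - 22
Step 2: Divide by (z - 3)^3: f(z) = -22(z - 3)^(-3) - 3(z - 3)^(-2)
Step 3: This finite sum is the Laurent series of f about z = 3.
Step 4: Only the powers -3 and -2 appear, so the coefficient of (z - 3)^(-1) = 0

0


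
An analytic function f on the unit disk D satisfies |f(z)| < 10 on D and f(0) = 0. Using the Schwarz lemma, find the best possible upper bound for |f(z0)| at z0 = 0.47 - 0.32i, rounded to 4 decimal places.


Step 1: g = f/10 maps D -> D with g(0) = 0, so by the Schwarz lemma |g(z)| <= |z|, i.e. |f(z)| <= 10|z|; this is sharp (f(z) = 10z).
Step 2: |z0|^2 = 0.47^2 + (-0.32)^2 = 0.3233
Step 3: |z0| = sqrt(0.3233) = 0.568595
Step 4: Best bound = 10 * |z0| = 10 * 0.568595 = 5.6859

5.6859


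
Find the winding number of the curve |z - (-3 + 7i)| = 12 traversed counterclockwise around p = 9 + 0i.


Step 1: Center c = (-3, 7), radius = 12
Step 2: |p - c|^2 = 12^2 + (-7)^2 = 193
Step 3: r^2 = 144
Step 4: |p-c| > r so winding number = 0

0


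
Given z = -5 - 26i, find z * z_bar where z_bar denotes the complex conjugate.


Step 1: conj(z) = -5 + 26i
Step 2: z * conj(z) = (-5)^2 + (-26)^2
Step 3: = 25 + 676 = 701

701


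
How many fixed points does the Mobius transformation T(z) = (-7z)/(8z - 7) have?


Step 1: Fixed points satisfy T(z) = z
Step 2: 8z^2 = 0
Step 3: Discriminant = 0^2 - 4*8*0 = 0
Step 4: Number of fixed points = 1

1


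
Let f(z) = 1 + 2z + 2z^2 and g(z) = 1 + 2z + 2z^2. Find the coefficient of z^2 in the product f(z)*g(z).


Step 1: z^2 term in f*g comes from: (1)*(2z^2) + (2z)*(2z) + (2z^2)*(1)
Step 2: = 2 + 4 + 2
Step 3: = 8

8


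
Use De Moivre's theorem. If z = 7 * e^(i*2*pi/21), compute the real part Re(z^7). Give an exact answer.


Step 1: By De Moivre's theorem, z^7 = 7^7 * e^(i*7*2*pi/21) = 823543 * (cos(2*pi/3) + i*sin(2*pi/3))
Step 2: |z|^7 = 7^7 = 823543
Step 3: The angle 2*pi/3 already lies in [0, 2*pi)
Step 4: cos(2*pi/3) = -1/2
Step 5: Re(z^7) = 823543 * (-1/2) = -823543/2

-823543/2


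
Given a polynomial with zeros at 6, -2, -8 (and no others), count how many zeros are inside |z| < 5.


Step 1: Check each root:
  z = 6: |6| = 6 >= 5
  z = -2: |-2| = 2 < 5
  z = -8: |-8| = 8 >= 5
Step 2: Count = 1

1


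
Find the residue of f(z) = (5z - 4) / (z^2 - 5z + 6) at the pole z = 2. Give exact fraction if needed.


Step 1: Q(z) = z^2 - 5z + 6 = (z - 2)(z - 3)
Step 2: Q'(z) = 2z - 5
Step 3: Q'(2) = -1, P(2) = 6
Step 4: Res = P(2)/Q'(2) = 6/(-1) = -6

-6
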